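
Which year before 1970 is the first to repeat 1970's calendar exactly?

Two years share a calendar iff Jan 1 falls on the same weekday and both are leap or both are common. 1970: Jan 1 is Thursday, common year.
1969: Jan 1 Wednesday, common
1968: Jan 1 Monday, leap
1967: Jan 1 Sunday, common
1966: Jan 1 Saturday, common
1965: Jan 1 Friday, common
1964: Jan 1 Wednesday, leap
1963: Jan 1 Tuesday, common
1962: Jan 1 Monday, common
1961: Jan 1 Sunday, common
1960: Jan 1 Friday, leap
1959: Jan 1 Thursday, common
1959 matches on both conditions.

1959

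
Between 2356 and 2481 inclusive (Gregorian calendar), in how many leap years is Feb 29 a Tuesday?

Leap years in 2356–2481: 32 of them.
Feb 29 weekday advances by 5 (mod 7) from one leap year to the next four years later (or differs when a century non-leap intervenes).
Leap-day weekdays: 2356:Wed 2360:Mon 2364:Sat 2368:Thu 2372:Tue✓ 2376:Sun 2380:Fri 2384:Wed 2388:Mon 2392:Sat 2396:Thu 2400:Tue✓ 2404:Sun …(6 more)… 2432:Sun 2436:Fri 2440:Wed 2444:Mon 2448:Sat 2452:Thu 2456:Tue✓ 2460:Sun 2464:Fri 2468:Wed 2472:Mon 2476:Sat 2480:Thu
Tuesday: 2372, 2400, 2428, 2456 → 4.

4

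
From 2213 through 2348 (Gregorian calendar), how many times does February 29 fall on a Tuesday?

5

Leap years in 2213–2348: 33 of them.
Feb 29 weekday advances by 5 (mod 7) from one leap year to the next four years later (or differs when a century non-leap intervenes).
Leap-day weekdays: 2216:Thu 2220:Tue✓ 2224:Sun 2228:Fri 2232:Wed 2236:Mon 2240:Sat 2244:Thu 2248:Tue✓ 2252:Sun 2256:Fri 2260:Wed 2264:Mon …(7 more)… 2296:Sat 2304:Mon 2308:Sat 2312:Thu 2316:Tue✓ 2320:Sun 2324:Fri 2328:Wed 2332:Mon 2336:Sat 2340:Thu 2344:Tue✓ 2348:Sun
Tuesday: 2220, 2248, 2276, 2316, 2344 → 5.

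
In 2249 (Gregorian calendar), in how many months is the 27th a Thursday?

2

Check the 27th of each month of 2249: Jan 27: Sat, Feb 27: Tue, Mar 27: Tue, Apr 27: Fri, May 27: Sun, Jun 27: Wed, Jul 27: Fri, Aug 27: Mon, Sep 27: Thu, Oct 27: Sat, Nov 27: Tue, Dec 27: Thu.
Thursday occurs in September, December — 2 months.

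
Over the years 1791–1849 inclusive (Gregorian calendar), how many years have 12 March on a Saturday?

Track 12 March's weekday year by year (advancing +1, or +2 across a Feb 29):
  1791: Sat ✓  1792: Mon (+2)  1793: Tue (+1)  1794: Wed (+1)  1795: Thu (+1)
  1796: Sat (+2) ✓  1797: Sun (+1)  1798: Mon (+1)  1799: Tue (+1)  1800: Wed (+1)
  1801: Thu (+1)  1802: Fri (+1)  1803: Sat (+1) ✓  1804: Mon (+2)  … (31 more years) …
  1836: Sat (+2) ✓  1837: Sun (+1)  1838: Mon (+1)  1839: Tue (+1)  1840: Thu (+2)
  1841: Fri (+1)  1842: Sat (+1) ✓  1843: Sun (+1)  1844: Tue (+2)  1845: Wed (+1)
  1846: Thu (+1)  1847: Fri (+1)  1848: Sun (+2)  1849: Mon (+1)
Saturday years: 1791, 1796, 1803, 1808, 1814, 1825, 1831, 1836, 1842 — 9 in total.

9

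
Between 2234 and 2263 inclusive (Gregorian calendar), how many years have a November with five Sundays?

November has 30 days; it has five Sundays when Sunday falls among the first (month-length − 28) days — i.e. when November 1 is one of Sunday/Saturday.
November 1 by year: 2234:Sat✓ 2235:Sun✓ 2236:Tue 2237:Wed 2238:Thu 2239:Fri 2240:Sun✓ 2241:Mon 2242:Tue 2243:Wed 2244:Fri 2245:Sat✓ 2246:Sun✓ 2247:Mon 2248:Wed 2249:Thu 2250:Fri 2251:Sat✓ 2252:Mon 2253:Tue 2254:Wed 2255:Thu 2256:Sat✓ 2257:Sun✓ 2258:Mon 2259:Tue 2260:Thu 2261:Fri 2262:Sat✓ 2263:Sun✓
Years with five Sundays: 2234, 2235, 2240, 2245, 2246, 2251, 2256, 2257, 2262, 2263 → 10.

10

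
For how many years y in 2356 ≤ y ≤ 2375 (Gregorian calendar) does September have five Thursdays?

4

September has 30 days; it has five Thursdays when Thursday falls among the first (month-length − 28) days — i.e. when September 1 is one of Thursday/Wednesday.
September 1 by year: 2356:Sat 2357:Sun 2358:Mon 2359:Tue 2360:Thu✓ 2361:Fri 2362:Sat 2363:Sun 2364:Tue 2365:Wed✓ 2366:Thu✓ 2367:Fri 2368:Sun 2369:Mon 2370:Tue 2371:Wed✓ 2372:Fri 2373:Sat 2374:Sun 2375:Mon
Years with five Thursdays: 2360, 2365, 2366, 2371 → 4.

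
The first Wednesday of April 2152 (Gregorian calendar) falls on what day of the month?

5

April 1, 2152 is a Saturday, so the first Wednesday is the 5th.
The first Wednesday is 5 + 0 = 5.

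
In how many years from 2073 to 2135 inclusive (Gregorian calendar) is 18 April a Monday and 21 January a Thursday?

1

Check each year's weekday for 18 April and 21 January:
  2073: Tue/Sat  2074: Wed/Sun  2075: Thu/Mon  2076: Sat/Tue  2077: Sun/Thu  2078: Mon/Fri  2079: Tue/Sat  2080: Thu/Sun  2081: Fri/Tue  2082: Sat/Wed  2083: Sun/Thu  2084: Tue/Fri  2085: Wed/Sun  2086: Thu/Mon  …(35 more)…  2122: Sat/Wed  2123: Sun/Thu  2124: Tue/Fri  2125: Wed/Sun  2126: Thu/Mon  2127: Fri/Tue  2128: Sun/Wed  2129: Mon/Fri  2130: Tue/Sat  2131: Wed/Sun  2132: Fri/Mon  2133: Sat/Wed  2134: Sun/Thu  2135: Mon/Fri
Both conditions hold in: 2112 — 1.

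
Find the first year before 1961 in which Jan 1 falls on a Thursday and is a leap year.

1948

Jan 1 advances by 2 weekdays after a leap year and by 1 after a common year.
1961: Jan 1 is Sunday.
1960: Friday (leap)
1959: Thursday
1958: Wednesday
1957: Tuesday
1956: Sunday (leap)
1955: Saturday
1954: Friday
1953: Thursday
1952: Tuesday (leap)
1951: Monday
1950: Sunday
1949: Saturday
1948: Thursday (leap)
1948 begins on a Thursday and is a leap year.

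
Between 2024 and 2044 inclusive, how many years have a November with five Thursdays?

5

November has 30 days; it has five Thursdays when Thursday falls among the first (month-length − 28) days — i.e. when November 1 is one of Thursday/Wednesday.
November 1 by year: 2024:Fri 2025:Sat 2026:Sun 2027:Mon 2028:Wed✓ 2029:Thu✓ 2030:Fri 2031:Sat 2032:Mon 2033:Tue 2034:Wed✓ 2035:Thu✓ 2036:Sat 2037:Sun 2038:Mon 2039:Tue 2040:Thu✓ 2041:Fri 2042:Sat 2043:Sun 2044:Tue
Years with five Thursdays: 2028, 2029, 2034, 2035, 2040 → 5.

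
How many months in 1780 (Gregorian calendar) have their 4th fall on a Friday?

Check the 4th of each month of 1780: Jan 4: Tue, Feb 4: Fri, Mar 4: Sat, Apr 4: Tue, May 4: Thu, Jun 4: Sun, Jul 4: Tue, Aug 4: Fri, Sep 4: Mon, Oct 4: Wed, Nov 4: Sat, Dec 4: Mon.
Friday occurs in February, August — 2 months.

2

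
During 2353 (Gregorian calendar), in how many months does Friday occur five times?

4

A month of length L has five Fridays iff its first Friday is on day ≤ L−28 (so day 1–3 in a 31-day month, 1–2 in a 30-day month, day 1 in a leap February).
Checking each month of 2353: Jan starts Thu (31d) ✓; Feb starts Sun (28d); Mar starts Sun (31d); Apr starts Wed (30d); May starts Fri (31d) ✓; Jun starts Mon (30d); Jul starts Wed (31d) ✓; Aug starts Sat (31d); Sep starts Tue (30d); Oct starts Thu (31d) ✓; Nov starts Sun (30d); Dec starts Tue (31d).
Five-Friday months: January, May, July, October → 4.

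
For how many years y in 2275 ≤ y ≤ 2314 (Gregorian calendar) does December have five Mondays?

17

December has 31 days; it has five Mondays when Monday falls among the first (month-length − 28) days — i.e. when December 1 is one of Monday/Sunday/Saturday.
December 1 by year: 2275:Wed 2276:Fri 2277:Sat✓ 2278:Sun✓ 2279:Mon✓ 2280:Wed 2281:Thu 2282:Fri 2283:Sat✓ 2284:Mon✓ 2285:Tue 2286:Wed 2287:Thu 2288:Sat✓ 2289:Sun✓ …(10 more)… 2300:Sat✓ 2301:Sun✓ 2302:Mon✓ 2303:Tue 2304:Thu 2305:Fri 2306:Sat✓ 2307:Sun✓ 2308:Tue 2309:Wed 2310:Thu 2311:Fri 2312:Sun✓ 2313:Mon✓ 2314:Tue
Years with five Mondays: 2277, 2278, 2279, 2283, 2284, 2288, 2289, 2290, 2294, 2295, 2300, 2301, 2302, 2306, 2307, 2312, 2313 → 17.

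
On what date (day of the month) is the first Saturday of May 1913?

3

May 1, 1913 is a Thursday, so the first Saturday is the 3rd.
The first Saturday is 3 + 0 = 3.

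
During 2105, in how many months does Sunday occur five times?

4

A month of length L has five Sundays iff its first Sunday is on day ≤ L−28 (so day 1–3 in a 31-day month, 1–2 in a 30-day month, day 1 in a leap February).
Checking each month of 2105: Jan starts Thu (31d); Feb starts Sun (28d); Mar starts Sun (31d) ✓; Apr starts Wed (30d); May starts Fri (31d) ✓; Jun starts Mon (30d); Jul starts Wed (31d); Aug starts Sat (31d) ✓; Sep starts Tue (30d); Oct starts Thu (31d); Nov starts Sun (30d) ✓; Dec starts Tue (31d).
Five-Sunday months: March, May, August, November → 4.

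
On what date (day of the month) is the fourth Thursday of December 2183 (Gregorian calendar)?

25

December 1, 2183 is a Monday, so the first Thursday is the 4th.
The fourth Thursday is 4 + 21 = 25.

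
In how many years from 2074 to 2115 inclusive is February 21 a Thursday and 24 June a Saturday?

Check each year's weekday for February 21 and 24 June:
  2074: Wed/Sun  2075: Thu/Mon  2076: Fri/Wed  2077: Sun/Thu  2078: Mon/Fri  2079: Tue/Sat  2080: Wed/Mon  2081: Fri/Tue  2082: Sat/Wed  2083: Sun/Thu  2084: Mon/Sat  2085: Wed/Sun  2086: Thu/Mon  2087: Fri/Tue  …(14 more)…  2102: Tue/Sat  2103: Wed/Sun  2104: Thu/Tue  2105: Sat/Wed  2106: Sun/Thu  2107: Mon/Fri  2108: Tue/Sun  2109: Thu/Mon  2110: Fri/Tue  2111: Sat/Wed  2112: Sun/Fri  2113: Tue/Sat  2114: Wed/Sun  2115: Thu/Mon
Both conditions hold in: no year — 0.

0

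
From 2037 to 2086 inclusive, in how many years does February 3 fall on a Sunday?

Track February 3's weekday year by year (advancing +1, or +2 across a Feb 29):
  2037: Tue  2038: Wed (+1)  2039: Thu (+1)  2040: Fri (+1)  2041: Sun (+2) ✓
  2042: Mon (+1)  2043: Tue (+1)  2044: Wed (+1)  2045: Fri (+2)  2046: Sat (+1)
  2047: Sun (+1) ✓  2048: Mon (+1)  2049: Wed (+2)  2050: Thu (+1)  … (22 more years) …
  2073: Fri (+2)  2074: Sat (+1)  2075: Sun (+1) ✓  2076: Mon (+1)  2077: Wed (+2)
  2078: Thu (+1)  2079: Fri (+1)  2080: Sat (+1)  2081: Mon (+2)  2082: Tue (+1)
  2083: Wed (+1)  2084: Thu (+1)  2085: Sat (+2)  2086: Sun (+1) ✓
Sunday years: 2041, 2047, 2058, 2064, 2069, 2075, 2086 — 7 in total.

7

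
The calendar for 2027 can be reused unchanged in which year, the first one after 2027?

Two years share a calendar iff Jan 1 falls on the same weekday and both are leap or both are common. 2027: Jan 1 is Friday, common year.
2028: Jan 1 Saturday, leap
2029: Jan 1 Monday, common
2030: Jan 1 Tuesday, common
2031: Jan 1 Wednesday, common
2032: Jan 1 Thursday, leap
2033: Jan 1 Saturday, common
2034: Jan 1 Sunday, common
2035: Jan 1 Monday, common
2036: Jan 1 Tuesday, leap
2037: Jan 1 Thursday, common
2038: Jan 1 Friday, common
2038 matches on both conditions.

2038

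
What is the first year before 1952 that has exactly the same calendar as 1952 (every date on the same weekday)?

1924

Two years share a calendar iff Jan 1 falls on the same weekday and both are leap or both are common. 1952: Jan 1 is Tuesday, leap year.
1951: Jan 1 Monday, common
1950: Jan 1 Sunday, common
1949: Jan 1 Saturday, common
1948: Jan 1 Thursday, leap
1947: Jan 1 Wednesday, common
1946: Jan 1 Tuesday, common
1945: Jan 1 Monday, common
1944: Jan 1 Saturday, leap
1943: Jan 1 Friday, common
1942: Jan 1 Thursday, common
1941: Jan 1 Wednesday, common
1940: Jan 1 Monday, leap
1939: Jan 1 Sunday, common
1938: Jan 1 Saturday, common
1937: Jan 1 Friday, common
1936: Jan 1 Wednesday, leap
1935: Jan 1 Tuesday, common
1934: Jan 1 Monday, common
1933: Jan 1 Sunday, common
1932: Jan 1 Friday, leap
1931: Jan 1 Thursday, common
1930: Jan 1 Wednesday, common
1929: Jan 1 Tuesday, common
1928: Jan 1 Sunday, leap
1927: Jan 1 Saturday, common
1926: Jan 1 Friday, common
1925: Jan 1 Thursday, common
1924: Jan 1 Tuesday, leap
1924 matches on both conditions.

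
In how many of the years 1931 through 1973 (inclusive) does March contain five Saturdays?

March has 31 days; it has five Saturdays when Saturday falls among the first (month-length − 28) days — i.e. when March 1 is one of Saturday/Friday/Thursday.
March 1 by year: 1931:Sun 1932:Tue 1933:Wed 1934:Thu✓ 1935:Fri✓ 1936:Sun 1937:Mon 1938:Tue 1939:Wed 1940:Fri✓ 1941:Sat✓ 1942:Sun 1943:Mon 1944:Wed 1945:Thu✓ …(13 more)… 1959:Sun 1960:Tue 1961:Wed 1962:Thu✓ 1963:Fri✓ 1964:Sun 1965:Mon 1966:Tue 1967:Wed 1968:Fri✓ 1969:Sat✓ 1970:Sun 1971:Mon 1972:Wed 1973:Thu✓
Years with five Saturdays: 1934, 1935, 1940, 1941, 1945, 1946, 1947, 1951, 1952, 1956, 1957, 1958, 1962, 1963, 1968, 1969, 1973 → 17.

17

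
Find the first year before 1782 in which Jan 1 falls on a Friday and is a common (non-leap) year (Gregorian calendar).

1779

Jan 1 advances by 2 weekdays after a leap year and by 1 after a common year.
1782: Jan 1 is Tuesday.
1781: Monday
1780: Saturday (leap)
1779: Friday
1779 begins on a Friday and is a common year.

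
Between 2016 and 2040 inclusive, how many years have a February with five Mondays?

February has 28 days (29 in leap years); it has five Mondays when Monday falls among the first (month-length − 28) days — i.e. when February 1 is Monday in a leap year (never in a common year).
February 1 by year: 2016:Mon✓ 2017:Wed 2018:Thu 2019:Fri 2020:Sat 2021:Mon 2022:Tue 2023:Wed 2024:Thu 2025:Sat 2026:Sun 2027:Mon 2028:Tue 2029:Thu 2030:Fri 2031:Sat 2032:Sun 2033:Tue 2034:Wed 2035:Thu 2036:Fri 2037:Sun 2038:Mon 2039:Tue 2040:Wed
Years with five Mondays: 2016 → 1.

1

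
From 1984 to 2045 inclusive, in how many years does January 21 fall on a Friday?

Track January 21's weekday year by year (advancing +1, or +2 across a Feb 29):
  1984: Sat  1985: Mon (+2)  1986: Tue (+1)  1987: Wed (+1)  1988: Thu (+1)
  1989: Sat (+2)  1990: Sun (+1)  1991: Mon (+1)  1992: Tue (+1)  1993: Thu (+2)
  1994: Fri (+1) ✓  1995: Sat (+1)  1996: Sun (+1)  1997: Tue (+2)  … (34 more years) …
  2032: Wed (+1)  2033: Fri (+2) ✓  2034: Sat (+1)  2035: Sun (+1)  2036: Mon (+1)
  2037: Wed (+2)  2038: Thu (+1)  2039: Fri (+1) ✓  2040: Sat (+1)  2041: Mon (+2)
  2042: Tue (+1)  2043: Wed (+1)  2044: Thu (+1)  2045: Sat (+2)
Friday years: 1994, 2000, 2005, 2011, 2022, 2028, 2033, 2039 — 8 in total.

8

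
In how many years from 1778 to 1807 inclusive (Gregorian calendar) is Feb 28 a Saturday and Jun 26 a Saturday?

Check each year's weekday for Feb 28 and Jun 26:
  1778: Sat/Fri  1779: Sun/Sat  1780: Mon/Mon  1781: Wed/Tue  1782: Thu/Wed  1783: Fri/Thu  1784: Sat/Sat ✓  1785: Mon/Sun  1786: Tue/Mon  1787: Wed/Tue  1788: Thu/Thu  1789: Sat/Fri  1790: Sun/Sat  1791: Mon/Sun  1792: Tue/Tue  1793: Thu/Wed  1794: Fri/Thu  1795: Sat/Fri  1796: Sun/Sun  1797: Tue/Mon  1798: Wed/Tue  1799: Thu/Wed  1800: Fri/Thu  1801: Sat/Fri  1802: Sun/Sat  1803: Mon/Sun  1804: Tue/Tue  1805: Thu/Wed  1806: Fri/Thu  1807: Sat/Fri
Both conditions hold in: 1784 — 1.

1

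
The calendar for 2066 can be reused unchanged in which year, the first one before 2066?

Two years share a calendar iff Jan 1 falls on the same weekday and both are leap or both are common. 2066: Jan 1 is Friday, common year.
2065: Jan 1 Thursday, common
2064: Jan 1 Tuesday, leap
2063: Jan 1 Monday, common
2062: Jan 1 Sunday, common
2061: Jan 1 Saturday, common
2060: Jan 1 Thursday, leap
2059: Jan 1 Wednesday, common
2058: Jan 1 Tuesday, common
2057: Jan 1 Monday, common
2056: Jan 1 Saturday, leap
2055: Jan 1 Friday, common
2055 matches on both conditions.

2055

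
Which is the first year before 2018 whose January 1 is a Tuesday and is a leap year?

Jan 1 advances by 2 weekdays after a leap year and by 1 after a common year.
2018: Jan 1 is Monday.
2017: Sunday
2016: Friday (leap)
2015: Thursday
2014: Wednesday
2013: Tuesday
2012: Sunday (leap)
2011: Saturday
2010: Friday
2009: Thursday
2008: Tuesday (leap)
2008 begins on a Tuesday and is a leap year.

2008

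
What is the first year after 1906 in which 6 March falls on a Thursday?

From one year to the next, a fixed date's weekday advances by 1, or by 2 when a Feb 29 lies between the two dates.
1906: March 6 is Tuesday.
1907: Wednesday (+1)
1908: Friday (+2)
1909: Saturday (+1)
1910: Sunday (+1)
1911: Monday (+1)
1912: Wednesday (+2)
1913: Thursday (+1)
6 March falls on a Thursday in 1913.

1913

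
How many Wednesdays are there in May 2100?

4

May 2100 has 31 days and begins on Saturday.
The first Wednesday is May 5.
Wednesdays fall on 5, 12, 19, 26 — that's 4.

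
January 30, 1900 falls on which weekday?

January 1, 1900 is a Monday.
January 30 is day 30 of the year, i.e. 29 days after Jan 1.
29 mod 7 = 1, so advance 1 weekday from Monday: Tuesday.

Tuesday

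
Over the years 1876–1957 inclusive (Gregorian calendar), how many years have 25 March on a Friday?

Track 25 March's weekday year by year (advancing +1, or +2 across a Feb 29):
  1876: Sat  1877: Sun (+1)  1878: Mon (+1)  1879: Tue (+1)  1880: Thu (+2)
  1881: Fri (+1) ✓  1882: Sat (+1)  1883: Sun (+1)  1884: Tue (+2)  1885: Wed (+1)
  1886: Thu (+1)  1887: Fri (+1) ✓  1888: Sun (+2)  1889: Mon (+1)  … (54 more years) …
  1944: Sat (+2)  1945: Sun (+1)  1946: Mon (+1)  1947: Tue (+1)  1948: Thu (+2)
  1949: Fri (+1) ✓  1950: Sat (+1)  1951: Sun (+1)  1952: Tue (+2)  1953: Wed (+1)
  1954: Thu (+1)  1955: Fri (+1) ✓  1956: Sun (+2)  1957: Mon (+1)
Friday years: 1881, 1887, 1892, 1898, 1904, 1910, 1921, 1927, 1932, 1938, 1949, 1955 — 12 in total.

12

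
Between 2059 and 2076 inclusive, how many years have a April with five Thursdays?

April has 30 days; it has five Thursdays when Thursday falls among the first (month-length − 28) days — i.e. when April 1 is one of Thursday/Wednesday.
April 1 by year: 2059:Tue 2060:Thu✓ 2061:Fri 2062:Sat 2063:Sun 2064:Tue 2065:Wed✓ 2066:Thu✓ 2067:Fri 2068:Sun 2069:Mon 2070:Tue 2071:Wed✓ 2072:Fri 2073:Sat 2074:Sun 2075:Mon 2076:Wed✓
Years with five Thursdays: 2060, 2065, 2066, 2071, 2076 → 5.

5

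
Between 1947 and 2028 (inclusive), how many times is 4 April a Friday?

12

Track 4 April's weekday year by year (advancing +1, or +2 across a Feb 29):
  1947: Fri ✓  1948: Sun (+2)  1949: Mon (+1)  1950: Tue (+1)  1951: Wed (+1)
  1952: Fri (+2) ✓  1953: Sat (+1)  1954: Sun (+1)  1955: Mon (+1)  1956: Wed (+2)
  1957: Thu (+1)  1958: Fri (+1) ✓  1959: Sat (+1)  1960: Mon (+2)  … (54 more years) …
  2015: Sat (+1)  2016: Mon (+2)  2017: Tue (+1)  2018: Wed (+1)  2019: Thu (+1)
  2020: Sat (+2)  2021: Sun (+1)  2022: Mon (+1)  2023: Tue (+1)  2024: Thu (+2)
  2025: Fri (+1) ✓  2026: Sat (+1)  2027: Sun (+1)  2028: Tue (+2)
Friday years: 1947, 1952, 1958, 1969, 1975, 1980, 1986, 1997, 2003, 2008, 2014, 2025 — 12 in total.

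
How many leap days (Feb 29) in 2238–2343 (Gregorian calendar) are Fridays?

Leap years in 2238–2343: 25 of them.
Feb 29 weekday advances by 5 (mod 7) from one leap year to the next four years later (or differs when a century non-leap intervenes).
Leap-day weekdays: 2240:Sat 2244:Thu 2248:Tue 2252:Sun 2256:Fri✓ 2260:Wed 2264:Mon 2268:Sat 2272:Thu 2276:Tue 2280:Sun 2284:Fri✓ 2288:Wed 2292:Mon 2296:Sat 2304:Mon 2308:Sat 2312:Thu 2316:Tue 2320:Sun 2324:Fri✓ 2328:Wed 2332:Mon 2336:Sat 2340:Thu
Friday: 2256, 2284, 2324 → 3.

3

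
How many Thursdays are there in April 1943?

April 1943 has 30 days and begins on Thursday.
The first Thursday is April 1.
Thursdays fall on 1, 8, 15, 22, 29 — that's 5.

5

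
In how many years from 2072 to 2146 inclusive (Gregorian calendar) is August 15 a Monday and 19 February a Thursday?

0

Check each year's weekday for August 15 and 19 February:
  2072: Mon/Fri  2073: Tue/Sun  2074: Wed/Mon  2075: Thu/Tue  2076: Sat/Wed  2077: Sun/Fri  2078: Mon/Sat  2079: Tue/Sun  2080: Thu/Mon  2081: Fri/Wed  2082: Sat/Thu  2083: Sun/Fri  2084: Tue/Sat  2085: Wed/Mon  …(47 more)…  2133: Sat/Thu  2134: Sun/Fri  2135: Mon/Sat  2136: Wed/Sun  2137: Thu/Tue  2138: Fri/Wed  2139: Sat/Thu  2140: Mon/Fri  2141: Tue/Sun  2142: Wed/Mon  2143: Thu/Tue  2144: Sat/Wed  2145: Sun/Fri  2146: Mon/Sat
Both conditions hold in: no year — 0.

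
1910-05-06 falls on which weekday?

Friday

January 1, 1910 is a Saturday.
May 6 is day 126 of the year, i.e. 125 days after Jan 1.
125 mod 7 = 6, so advance 6 weekdays from Saturday: Friday.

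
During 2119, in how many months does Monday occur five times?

A month of length L has five Mondays iff its first Monday is on day ≤ L−28 (so day 1–3 in a 31-day month, 1–2 in a 30-day month, day 1 in a leap February).
Checking each month of 2119: Jan starts Sun (31d) ✓; Feb starts Wed (28d); Mar starts Wed (31d); Apr starts Sat (30d); May starts Mon (31d) ✓; Jun starts Thu (30d); Jul starts Sat (31d) ✓; Aug starts Tue (31d); Sep starts Fri (30d); Oct starts Sun (31d) ✓; Nov starts Wed (30d); Dec starts Fri (31d).
Five-Monday months: January, May, July, October → 4.

4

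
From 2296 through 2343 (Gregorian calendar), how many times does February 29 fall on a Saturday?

Leap years in 2296–2343: 11 of them.
Feb 29 weekday advances by 5 (mod 7) from one leap year to the next four years later (or differs when a century non-leap intervenes).
Leap-day weekdays: 2296:Sat✓ 2304:Mon 2308:Sat✓ 2312:Thu 2316:Tue 2320:Sun 2324:Fri 2328:Wed 2332:Mon 2336:Sat✓ 2340:Thu
Saturday: 2296, 2308, 2336 → 3.

3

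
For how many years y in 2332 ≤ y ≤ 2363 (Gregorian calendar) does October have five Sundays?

October has 31 days; it has five Sundays when Sunday falls among the first (month-length − 28) days — i.e. when October 1 is one of Sunday/Saturday/Friday.
October 1 by year: 2332:Sat✓ 2333:Sun✓ 2334:Mon 2335:Tue 2336:Thu 2337:Fri✓ 2338:Sat✓ 2339:Sun✓ 2340:Tue 2341:Wed 2342:Thu 2343:Fri✓ 2344:Sun✓ 2345:Mon 2346:Tue 2347:Wed 2348:Fri✓ 2349:Sat✓ 2350:Sun✓ 2351:Mon 2352:Wed 2353:Thu 2354:Fri✓ 2355:Sat✓ 2356:Mon 2357:Tue 2358:Wed 2359:Thu 2360:Sat✓ 2361:Sun✓ 2362:Mon 2363:Tue
Years with five Sundays: 2332, 2333, 2337, 2338, 2339, 2343, 2344, 2348, 2349, 2350, 2354, 2355, 2360, 2361 → 14.

14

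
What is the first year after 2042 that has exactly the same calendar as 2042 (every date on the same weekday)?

Two years share a calendar iff Jan 1 falls on the same weekday and both are leap or both are common. 2042: Jan 1 is Wednesday, common year.
2043: Jan 1 Thursday, common
2044: Jan 1 Friday, leap
2045: Jan 1 Sunday, common
2046: Jan 1 Monday, common
2047: Jan 1 Tuesday, common
2048: Jan 1 Wednesday, leap
2049: Jan 1 Friday, common
2050: Jan 1 Saturday, common
2051: Jan 1 Sunday, common
2052: Jan 1 Monday, leap
2053: Jan 1 Wednesday, common
2053 matches on both conditions.

2053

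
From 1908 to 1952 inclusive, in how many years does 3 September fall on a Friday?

Track 3 September's weekday year by year (advancing +1, or +2 across a Feb 29):
  1908: Thu  1909: Fri (+1) ✓  1910: Sat (+1)  1911: Sun (+1)  1912: Tue (+2)
  1913: Wed (+1)  1914: Thu (+1)  1915: Fri (+1) ✓  1916: Sun (+2)  1917: Mon (+1)
  1918: Tue (+1)  1919: Wed (+1)  1920: Fri (+2) ✓  1921: Sat (+1)  … (17 more years) …
  1939: Sun (+1)  1940: Tue (+2)  1941: Wed (+1)  1942: Thu (+1)  1943: Fri (+1) ✓
  1944: Sun (+2)  1945: Mon (+1)  1946: Tue (+1)  1947: Wed (+1)  1948: Fri (+2) ✓
  1949: Sat (+1)  1950: Sun (+1)  1951: Mon (+1)  1952: Wed (+2)
Friday years: 1909, 1915, 1920, 1926, 1937, 1943, 1948 — 7 in total.

7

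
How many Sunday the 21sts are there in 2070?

2

Check the 21st of each month of 2070: Jan 21: Tue, Feb 21: Fri, Mar 21: Fri, Apr 21: Mon, May 21: Wed, Jun 21: Sat, Jul 21: Mon, Aug 21: Thu, Sep 21: Sun, Oct 21: Tue, Nov 21: Fri, Dec 21: Sun.
Sunday occurs in September, December — 2 months.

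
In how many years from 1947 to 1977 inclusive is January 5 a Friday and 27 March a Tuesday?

Check each year's weekday for January 5 and 27 March:
  1947: Sun/Thu  1948: Mon/Sat  1949: Wed/Sun  1950: Thu/Mon  1951: Fri/Tue ✓  1952: Sat/Thu  1953: Mon/Fri  1954: Tue/Sat  1955: Wed/Sun  1956: Thu/Tue  1957: Sat/Wed  1958: Sun/Thu  1959: Mon/Fri  1960: Tue/Sun  …(3 more)…  1964: Sun/Fri  1965: Tue/Sat  1966: Wed/Sun  1967: Thu/Mon  1968: Fri/Wed  1969: Sun/Thu  1970: Mon/Fri  1971: Tue/Sat  1972: Wed/Mon  1973: Fri/Tue ✓  1974: Sat/Wed  1975: Sun/Thu  1976: Mon/Sat  1977: Wed/Sun
Both conditions hold in: 1951, 1962, 1973 — 3.

3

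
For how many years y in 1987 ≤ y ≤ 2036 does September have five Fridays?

15

September has 30 days; it has five Fridays when Friday falls among the first (month-length − 28) days — i.e. when September 1 is one of Friday/Thursday.
September 1 by year: 1987:Tue 1988:Thu✓ 1989:Fri✓ 1990:Sat 1991:Sun 1992:Tue 1993:Wed 1994:Thu✓ 1995:Fri✓ 1996:Sun 1997:Mon 1998:Tue 1999:Wed 2000:Fri✓ 2001:Sat …(20 more)… 2022:Thu✓ 2023:Fri✓ 2024:Sun 2025:Mon 2026:Tue 2027:Wed 2028:Fri✓ 2029:Sat 2030:Sun 2031:Mon 2032:Wed 2033:Thu✓ 2034:Fri✓ 2035:Sat 2036:Mon
Years with five Fridays: 1988, 1989, 1994, 1995, 2000, 2005, 2006, 2011, 2016, 2017, 2022, 2023, 2028, 2033, 2034 → 15.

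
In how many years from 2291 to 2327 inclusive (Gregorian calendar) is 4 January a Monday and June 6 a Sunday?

4

Check each year's weekday for 4 January and June 6:
  2291: Sun/Sat  2292: Mon/Mon  2293: Wed/Tue  2294: Thu/Wed  2295: Fri/Thu  2296: Sat/Sat  2297: Mon/Sun ✓  2298: Tue/Mon  2299: Wed/Tue  2300: Thu/Wed  2301: Fri/Thu  2302: Sat/Fri  2303: Sun/Sat  2304: Mon/Mon  …(9 more)…  2314: Sun/Sat  2315: Mon/Sun ✓  2316: Tue/Tue  2317: Thu/Wed  2318: Fri/Thu  2319: Sat/Fri  2320: Sun/Sun  2321: Tue/Mon  2322: Wed/Tue  2323: Thu/Wed  2324: Fri/Fri  2325: Sun/Sat  2326: Mon/Sun ✓  2327: Tue/Mon
Both conditions hold in: 2297, 2309, 2315, 2326 — 4.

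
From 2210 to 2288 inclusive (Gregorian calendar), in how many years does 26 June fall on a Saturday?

12

Track 26 June's weekday year by year (advancing +1, or +2 across a Feb 29):
  2210: Tue  2211: Wed (+1)  2212: Fri (+2)  2213: Sat (+1) ✓  2214: Sun (+1)
  2215: Mon (+1)  2216: Wed (+2)  2217: Thu (+1)  2218: Fri (+1)  2219: Sat (+1) ✓
  2220: Mon (+2)  2221: Tue (+1)  2222: Wed (+1)  2223: Thu (+1)  … (51 more years) …
  2275: Sat (+1) ✓  2276: Mon (+2)  2277: Tue (+1)  2278: Wed (+1)  2279: Thu (+1)
  2280: Sat (+2) ✓  2281: Sun (+1)  2282: Mon (+1)  2283: Tue (+1)  2284: Thu (+2)
  2285: Fri (+1)  2286: Sat (+1) ✓  2287: Sun (+1)  2288: Tue (+2)
Saturday years: 2213, 2219, 2224, 2230, 2241, 2247, 2252, 2258, 2269, 2275, 2280, 2286 — 12 in total.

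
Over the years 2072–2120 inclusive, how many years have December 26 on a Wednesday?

Track December 26's weekday year by year (advancing +1, or +2 across a Feb 29):
  2072: Mon  2073: Tue (+1)  2074: Wed (+1) ✓  2075: Thu (+1)  2076: Sat (+2)
  2077: Sun (+1)  2078: Mon (+1)  2079: Tue (+1)  2080: Thu (+2)  2081: Fri (+1)
  2082: Sat (+1)  2083: Sun (+1)  2084: Tue (+2)  2085: Wed (+1) ✓  … (21 more years) …
  2107: Mon (+1)  2108: Wed (+2) ✓  2109: Thu (+1)  2110: Fri (+1)  2111: Sat (+1)
  2112: Mon (+2)  2113: Tue (+1)  2114: Wed (+1) ✓  2115: Thu (+1)  2116: Sat (+2)
  2117: Sun (+1)  2118: Mon (+1)  2119: Tue (+1)  2120: Thu (+2)
Wednesday years: 2074, 2085, 2091, 2096, 2103, 2108, 2114 — 7 in total.

7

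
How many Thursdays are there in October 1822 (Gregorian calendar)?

5

October 1822 has 31 days and begins on Tuesday.
The first Thursday is October 3.
Thursdays fall on 3, 10, 17, 24, 31 — that's 5.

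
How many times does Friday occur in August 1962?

August 1962 has 31 days and begins on Wednesday.
The first Friday is August 3.
Fridays fall on 3, 10, 17, 24, 31 — that's 5.

5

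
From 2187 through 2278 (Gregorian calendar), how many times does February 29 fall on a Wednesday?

Leap years in 2187–2278: 22 of them.
Feb 29 weekday advances by 5 (mod 7) from one leap year to the next four years later (or differs when a century non-leap intervenes).
Leap-day weekdays: 2188:Fri 2192:Wed✓ 2196:Mon 2204:Wed✓ 2208:Mon 2212:Sat 2216:Thu 2220:Tue 2224:Sun 2228:Fri 2232:Wed✓ 2236:Mon 2240:Sat 2244:Thu 2248:Tue 2252:Sun 2256:Fri 2260:Wed✓ 2264:Mon 2268:Sat 2272:Thu 2276:Tue
Wednesday: 2192, 2204, 2232, 2260 → 4.

4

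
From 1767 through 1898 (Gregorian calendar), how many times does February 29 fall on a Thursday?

4

Leap years in 1767–1898: 32 of them.
Feb 29 weekday advances by 5 (mod 7) from one leap year to the next four years later (or differs when a century non-leap intervenes).
Leap-day weekdays: 1768:Mon 1772:Sat 1776:Thu✓ 1780:Tue 1784:Sun 1788:Fri 1792:Wed 1796:Mon 1804:Wed 1808:Mon 1812:Sat 1816:Thu✓ 1820:Tue …(6 more)… 1848:Tue 1852:Sun 1856:Fri 1860:Wed 1864:Mon 1868:Sat 1872:Thu✓ 1876:Tue 1880:Sun 1884:Fri 1888:Wed 1892:Mon 1896:Sat
Thursday: 1776, 1816, 1844, 1872 → 4.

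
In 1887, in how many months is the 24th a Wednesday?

1

Check the 24th of each month of 1887: Jan 24: Mon, Feb 24: Thu, Mar 24: Thu, Apr 24: Sun, May 24: Tue, Jun 24: Fri, Jul 24: Sun, Aug 24: Wed, Sep 24: Sat, Oct 24: Mon, Nov 24: Thu, Dec 24: Sat.
Wednesday occurs in August — 1 month.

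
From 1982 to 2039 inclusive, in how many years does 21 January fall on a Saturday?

Track 21 January's weekday year by year (advancing +1, or +2 across a Feb 29):
  1982: Thu  1983: Fri (+1)  1984: Sat (+1) ✓  1985: Mon (+2)  1986: Tue (+1)
  1987: Wed (+1)  1988: Thu (+1)  1989: Sat (+2) ✓  1990: Sun (+1)  1991: Mon (+1)
  1992: Tue (+1)  1993: Thu (+2)  1994: Fri (+1)  1995: Sat (+1) ✓  … (30 more years) …
  2026: Wed (+1)  2027: Thu (+1)  2028: Fri (+1)  2029: Sun (+2)  2030: Mon (+1)
  2031: Tue (+1)  2032: Wed (+1)  2033: Fri (+2)  2034: Sat (+1) ✓  2035: Sun (+1)
  2036: Mon (+1)  2037: Wed (+2)  2038: Thu (+1)  2039: Fri (+1)
Saturday years: 1984, 1989, 1995, 2006, 2012, 2017, 2023, 2034 — 8 in total.

8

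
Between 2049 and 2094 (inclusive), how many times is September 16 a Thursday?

8

Track September 16's weekday year by year (advancing +1, or +2 across a Feb 29):
  2049: Thu ✓  2050: Fri (+1)  2051: Sat (+1)  2052: Mon (+2)  2053: Tue (+1)
  2054: Wed (+1)  2055: Thu (+1) ✓  2056: Sat (+2)  2057: Sun (+1)  2058: Mon (+1)
  2059: Tue (+1)  2060: Thu (+2) ✓  2061: Fri (+1)  2062: Sat (+1)  … (18 more years) …
  2081: Tue (+1)  2082: Wed (+1)  2083: Thu (+1) ✓  2084: Sat (+2)  2085: Sun (+1)
  2086: Mon (+1)  2087: Tue (+1)  2088: Thu (+2) ✓  2089: Fri (+1)  2090: Sat (+1)
  2091: Sun (+1)  2092: Tue (+2)  2093: Wed (+1)  2094: Thu (+1) ✓
Thursday years: 2049, 2055, 2060, 2066, 2077, 2083, 2088, 2094 — 8 in total.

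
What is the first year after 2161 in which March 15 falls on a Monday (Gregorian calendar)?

From one year to the next, a fixed date's weekday advances by 1, or by 2 when a Feb 29 lies between the two dates.
2161: March 15 is Sunday.
2162: Monday (+1)
March 15 falls on a Monday in 2162.

2162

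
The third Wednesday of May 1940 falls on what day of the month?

May 1, 1940 is a Wednesday, so the first Wednesday is the 1st.
The third Wednesday is 1 + 14 = 15.

15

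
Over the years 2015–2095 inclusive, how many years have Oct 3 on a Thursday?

11

Track Oct 3's weekday year by year (advancing +1, or +2 across a Feb 29):
  2015: Sat  2016: Mon (+2)  2017: Tue (+1)  2018: Wed (+1)  2019: Thu (+1) ✓
  2020: Sat (+2)  2021: Sun (+1)  2022: Mon (+1)  2023: Tue (+1)  2024: Thu (+2) ✓
  2025: Fri (+1)  2026: Sat (+1)  2027: Sun (+1)  2028: Tue (+2)  … (53 more years) …
  2082: Sat (+1)  2083: Sun (+1)  2084: Tue (+2)  2085: Wed (+1)  2086: Thu (+1) ✓
  2087: Fri (+1)  2088: Sun (+2)  2089: Mon (+1)  2090: Tue (+1)  2091: Wed (+1)
  2092: Fri (+2)  2093: Sat (+1)  2094: Sun (+1)  2095: Mon (+1)
Thursday years: 2019, 2024, 2030, 2041, 2047, 2052, 2058, 2069, 2075, 2080, 2086 — 11 in total.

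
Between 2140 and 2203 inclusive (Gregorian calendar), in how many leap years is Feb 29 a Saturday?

Leap years in 2140–2203: 15 of them.
Feb 29 weekday advances by 5 (mod 7) from one leap year to the next four years later (or differs when a century non-leap intervenes).
Leap-day weekdays: 2140:Mon 2144:Sat✓ 2148:Thu 2152:Tue 2156:Sun 2160:Fri 2164:Wed 2168:Mon 2172:Sat✓ 2176:Thu 2180:Tue 2184:Sun 2188:Fri 2192:Wed 2196:Mon
Saturday: 2144, 2172 → 2.

2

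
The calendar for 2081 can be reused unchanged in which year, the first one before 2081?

2070

Two years share a calendar iff Jan 1 falls on the same weekday and both are leap or both are common. 2081: Jan 1 is Wednesday, common year.
2080: Jan 1 Monday, leap
2079: Jan 1 Sunday, common
2078: Jan 1 Saturday, common
2077: Jan 1 Friday, common
2076: Jan 1 Wednesday, leap
2075: Jan 1 Tuesday, common
2074: Jan 1 Monday, common
2073: Jan 1 Sunday, common
2072: Jan 1 Friday, leap
2071: Jan 1 Thursday, common
2070: Jan 1 Wednesday, common
2070 matches on both conditions.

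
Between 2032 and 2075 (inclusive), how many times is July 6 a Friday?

Track July 6's weekday year by year (advancing +1, or +2 across a Feb 29):
  2032: Tue  2033: Wed (+1)  2034: Thu (+1)  2035: Fri (+1) ✓  2036: Sun (+2)
  2037: Mon (+1)  2038: Tue (+1)  2039: Wed (+1)  2040: Fri (+2) ✓  2041: Sat (+1)
  2042: Sun (+1)  2043: Mon (+1)  2044: Wed (+2)  2045: Thu (+1)  … (16 more years) …
  2062: Thu (+1)  2063: Fri (+1) ✓  2064: Sun (+2)  2065: Mon (+1)  2066: Tue (+1)
  2067: Wed (+1)  2068: Fri (+2) ✓  2069: Sat (+1)  2070: Sun (+1)  2071: Mon (+1)
  2072: Wed (+2)  2073: Thu (+1)  2074: Fri (+1) ✓  2075: Sat (+1)
Friday years: 2035, 2040, 2046, 2057, 2063, 2068, 2074 — 7 in total.

7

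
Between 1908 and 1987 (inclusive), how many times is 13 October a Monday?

Track 13 October's weekday year by year (advancing +1, or +2 across a Feb 29):
  1908: Tue  1909: Wed (+1)  1910: Thu (+1)  1911: Fri (+1)  1912: Sun (+2)
  1913: Mon (+1) ✓  1914: Tue (+1)  1915: Wed (+1)  1916: Fri (+2)  1917: Sat (+1)
  1918: Sun (+1)  1919: Mon (+1) ✓  1920: Wed (+2)  1921: Thu (+1)  … (52 more years) …
  1974: Sun (+1)  1975: Mon (+1) ✓  1976: Wed (+2)  1977: Thu (+1)  1978: Fri (+1)
  1979: Sat (+1)  1980: Mon (+2) ✓  1981: Tue (+1)  1982: Wed (+1)  1983: Thu (+1)
  1984: Sat (+2)  1985: Sun (+1)  1986: Mon (+1) ✓  1987: Tue (+1)
Monday years: 1913, 1919, 1924, 1930, 1941, 1947, 1952, 1958, 1969, 1975, 1980, 1986 — 12 in total.

12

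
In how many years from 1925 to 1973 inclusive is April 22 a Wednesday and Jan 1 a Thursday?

6

Check each year's weekday for April 22 and Jan 1:
  1925: Wed/Thu ✓  1926: Thu/Fri  1927: Fri/Sat  1928: Sun/Sun  1929: Mon/Tue  1930: Tue/Wed  1931: Wed/Thu ✓  1932: Fri/Fri  1933: Sat/Sun  1934: Sun/Mon  1935: Mon/Tue  1936: Wed/Wed  1937: Thu/Fri  1938: Fri/Sat  …(21 more)…  1960: Fri/Fri  1961: Sat/Sun  1962: Sun/Mon  1963: Mon/Tue  1964: Wed/Wed  1965: Thu/Fri  1966: Fri/Sat  1967: Sat/Sun  1968: Mon/Mon  1969: Tue/Wed  1970: Wed/Thu ✓  1971: Thu/Fri  1972: Sat/Sat  1973: Sun/Mon
Both conditions hold in: 1925, 1931, 1942, 1953, 1959, 1970 — 6.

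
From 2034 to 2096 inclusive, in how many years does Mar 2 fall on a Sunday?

9

Track Mar 2's weekday year by year (advancing +1, or +2 across a Feb 29):
  2034: Thu  2035: Fri (+1)  2036: Sun (+2) ✓  2037: Mon (+1)  2038: Tue (+1)
  2039: Wed (+1)  2040: Fri (+2)  2041: Sat (+1)  2042: Sun (+1) ✓  2043: Mon (+1)
  2044: Wed (+2)  2045: Thu (+1)  2046: Fri (+1)  2047: Sat (+1)  … (35 more years) …
  2083: Tue (+1)  2084: Thu (+2)  2085: Fri (+1)  2086: Sat (+1)  2087: Sun (+1) ✓
  2088: Tue (+2)  2089: Wed (+1)  2090: Thu (+1)  2091: Fri (+1)  2092: Sun (+2) ✓
  2093: Mon (+1)  2094: Tue (+1)  2095: Wed (+1)  2096: Fri (+2)
Sunday years: 2036, 2042, 2053, 2059, 2064, 2070, 2081, 2087, 2092 — 9 in total.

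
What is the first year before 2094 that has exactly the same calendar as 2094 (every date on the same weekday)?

Two years share a calendar iff Jan 1 falls on the same weekday and both are leap or both are common. 2094: Jan 1 is Friday, common year.
2093: Jan 1 Thursday, common
2092: Jan 1 Tuesday, leap
2091: Jan 1 Monday, common
2090: Jan 1 Sunday, common
2089: Jan 1 Saturday, common
2088: Jan 1 Thursday, leap
2087: Jan 1 Wednesday, common
2086: Jan 1 Tuesday, common
2085: Jan 1 Monday, common
2084: Jan 1 Saturday, leap
2083: Jan 1 Friday, common
2083 matches on both conditions.

2083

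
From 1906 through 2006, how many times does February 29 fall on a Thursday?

4

Leap years in 1906–2006: 25 of them.
Feb 29 weekday advances by 5 (mod 7) from one leap year to the next four years later (or differs when a century non-leap intervenes).
Leap-day weekdays: 1908:Sat 1912:Thu✓ 1916:Tue 1920:Sun 1924:Fri 1928:Wed 1932:Mon 1936:Sat 1940:Thu✓ 1944:Tue 1948:Sun 1952:Fri 1956:Wed 1960:Mon 1964:Sat 1968:Thu✓ 1972:Tue 1976:Sun 1980:Fri 1984:Wed 1988:Mon 1992:Sat 1996:Thu✓ 2000:Tue 2004:Sun
Thursday: 1912, 1940, 1968, 1996 → 4.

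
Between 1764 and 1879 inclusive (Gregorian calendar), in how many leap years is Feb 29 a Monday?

5

Leap years in 1764–1879: 28 of them.
Feb 29 weekday advances by 5 (mod 7) from one leap year to the next four years later (or differs when a century non-leap intervenes).
Leap-day weekdays: 1764:Wed 1768:Mon✓ 1772:Sat 1776:Thu 1780:Tue 1784:Sun 1788:Fri 1792:Wed 1796:Mon✓ 1804:Wed 1808:Mon✓ 1812:Sat 1816:Thu 1820:Tue 1824:Sun 1828:Fri 1832:Wed 1836:Mon✓ 1840:Sat 1844:Thu 1848:Tue 1852:Sun 1856:Fri 1860:Wed 1864:Mon✓ 1868:Sat 1872:Thu 1876:Tue
Monday: 1768, 1796, 1808, 1836, 1864 → 5.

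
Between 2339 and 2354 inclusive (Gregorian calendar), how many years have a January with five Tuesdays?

7

January has 31 days; it has five Tuesdays when Tuesday falls among the first (month-length − 28) days — i.e. when January 1 is one of Tuesday/Monday/Sunday.
January 1 by year: 2339:Sun✓ 2340:Mon✓ 2341:Wed 2342:Thu 2343:Fri 2344:Sat 2345:Mon✓ 2346:Tue✓ 2347:Wed 2348:Thu 2349:Sat 2350:Sun✓ 2351:Mon✓ 2352:Tue✓ 2353:Thu 2354:Fri
Years with five Tuesdays: 2339, 2340, 2345, 2346, 2350, 2351, 2352 → 7.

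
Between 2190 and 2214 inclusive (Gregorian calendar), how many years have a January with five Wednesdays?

January has 31 days; it has five Wednesdays when Wednesday falls among the first (month-length − 28) days — i.e. when January 1 is one of Wednesday/Tuesday/Monday.
January 1 by year: 2190:Fri 2191:Sat 2192:Sun 2193:Tue✓ 2194:Wed✓ 2195:Thu 2196:Fri 2197:Sun 2198:Mon✓ 2199:Tue✓ 2200:Wed✓ 2201:Thu 2202:Fri 2203:Sat 2204:Sun 2205:Tue✓ 2206:Wed✓ 2207:Thu 2208:Fri 2209:Sun 2210:Mon✓ 2211:Tue✓ 2212:Wed✓ 2213:Fri 2214:Sat
Years with five Wednesdays: 2193, 2194, 2198, 2199, 2200, 2205, 2206, 2210, 2211, 2212 → 10.

10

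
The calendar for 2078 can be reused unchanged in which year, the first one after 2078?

Two years share a calendar iff Jan 1 falls on the same weekday and both are leap or both are common. 2078: Jan 1 is Saturday, common year.
2079: Jan 1 Sunday, common
2080: Jan 1 Monday, leap
2081: Jan 1 Wednesday, common
2082: Jan 1 Thursday, common
2083: Jan 1 Friday, common
2084: Jan 1 Saturday, leap
2085: Jan 1 Monday, common
2086: Jan 1 Tuesday, common
2087: Jan 1 Wednesday, common
2088: Jan 1 Thursday, leap
2089: Jan 1 Saturday, common
2089 matches on both conditions.

2089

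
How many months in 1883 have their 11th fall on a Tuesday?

Check the 11th of each month of 1883: Jan 11: Thu, Feb 11: Sun, Mar 11: Sun, Apr 11: Wed, May 11: Fri, Jun 11: Mon, Jul 11: Wed, Aug 11: Sat, Sep 11: Tue, Oct 11: Thu, Nov 11: Sun, Dec 11: Tue.
Tuesday occurs in September, December — 2 months.

2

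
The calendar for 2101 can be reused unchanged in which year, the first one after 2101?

2107

Two years share a calendar iff Jan 1 falls on the same weekday and both are leap or both are common. 2101: Jan 1 is Saturday, common year.
2102: Jan 1 Sunday, common
2103: Jan 1 Monday, common
2104: Jan 1 Tuesday, leap
2105: Jan 1 Thursday, common
2106: Jan 1 Friday, common
2107: Jan 1 Saturday, common
2107 matches on both conditions.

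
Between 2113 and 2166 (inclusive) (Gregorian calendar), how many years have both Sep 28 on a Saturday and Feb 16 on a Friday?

2

Check each year's weekday for Sep 28 and Feb 16:
  2113: Thu/Thu  2114: Fri/Fri  2115: Sat/Sat  2116: Mon/Sun  2117: Tue/Tue  2118: Wed/Wed  2119: Thu/Thu  2120: Sat/Fri ✓  2121: Sun/Sun  2122: Mon/Mon  2123: Tue/Tue  2124: Thu/Wed  2125: Fri/Fri  2126: Sat/Sat  …(26 more)…  2153: Fri/Fri  2154: Sat/Sat  2155: Sun/Sun  2156: Tue/Mon  2157: Wed/Wed  2158: Thu/Thu  2159: Fri/Fri  2160: Sun/Sat  2161: Mon/Mon  2162: Tue/Tue  2163: Wed/Wed  2164: Fri/Thu  2165: Sat/Sat  2166: Sun/Sun
Both conditions hold in: 2120, 2148 — 2.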